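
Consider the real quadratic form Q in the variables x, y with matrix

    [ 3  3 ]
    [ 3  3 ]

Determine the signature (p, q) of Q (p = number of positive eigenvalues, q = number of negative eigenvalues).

Applying the same elementary operations to the rows and columns of A produces a congruent diagonal matrix with entries 3, 0.
Counting signs: 1 positive, 1 zero.

(1, 0)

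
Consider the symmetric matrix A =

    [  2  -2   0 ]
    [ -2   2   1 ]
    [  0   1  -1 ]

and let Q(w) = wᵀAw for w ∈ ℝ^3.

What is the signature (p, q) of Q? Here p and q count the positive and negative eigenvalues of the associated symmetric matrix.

(2, 1)

By Sylvester's law of inertia any congruent diagonalization of A has 2 positive, 1 negative and 0 zero entries.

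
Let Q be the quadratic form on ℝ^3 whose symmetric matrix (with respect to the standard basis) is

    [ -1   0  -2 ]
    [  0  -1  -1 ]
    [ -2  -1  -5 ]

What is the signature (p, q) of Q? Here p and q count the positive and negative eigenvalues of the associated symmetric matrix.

(0, 2)

Symmetric row and column elimination reduces A to a congruent diagonal form with pivots -1, -1, 0.
Counting signs: 2 negative, 1 zero.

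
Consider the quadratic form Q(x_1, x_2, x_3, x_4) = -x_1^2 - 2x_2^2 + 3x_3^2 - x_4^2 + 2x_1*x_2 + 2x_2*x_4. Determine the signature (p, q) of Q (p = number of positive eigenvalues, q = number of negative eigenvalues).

The symmetric matrix is A = [[-1, 1, 0, 0], [1, -2, 0, 1], [0, 0, 3, 0], [0, 1, 0, -1]].
Symmetric row and column elimination reduces A to a congruent diagonal form with pivots -1, -1, 3, 0.
So there are 1 positive, 2 negative, 1 zero pivots.

(1, 2)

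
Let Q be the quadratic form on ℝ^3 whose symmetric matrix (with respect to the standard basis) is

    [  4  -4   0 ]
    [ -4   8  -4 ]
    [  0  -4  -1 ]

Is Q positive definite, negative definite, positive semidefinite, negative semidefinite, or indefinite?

Applying the same elementary operations to the rows and columns of A produces a congruent diagonal matrix with entries 4, 4, -5.
That gives 2 positive, 1 negative pivots.
Hence Q is indefinite.

indefinite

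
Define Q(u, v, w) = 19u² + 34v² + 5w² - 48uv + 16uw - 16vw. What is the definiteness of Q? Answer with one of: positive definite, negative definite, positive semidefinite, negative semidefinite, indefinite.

Write A = [[19, -24, 8], [-24, 34, -8], [8, -8, 5]].
Applying the same elementary operations to the rows and columns of A produces a congruent diagonal matrix with entries 19, 70/19, 3/7.
Counting signs: 3 positive.
Hence Q is positive definite.

positive definite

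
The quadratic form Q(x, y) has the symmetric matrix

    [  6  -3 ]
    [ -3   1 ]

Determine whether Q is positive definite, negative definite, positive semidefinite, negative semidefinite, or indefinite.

For the 2×2 matrix [[6, -3], [-3, 1]]: det = 6·1 − (-3)² = -3, trace = 7.
det < 0 so the eigenvalues have opposite signs; the form is indefinite.

indefinite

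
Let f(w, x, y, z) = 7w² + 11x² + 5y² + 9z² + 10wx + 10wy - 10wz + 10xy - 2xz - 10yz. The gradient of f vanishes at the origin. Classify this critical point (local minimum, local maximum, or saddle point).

local minimum

The Hessian at the origin is H = [[14, 10, 10, -10], [10, 22, 10, -2], [10, 10, 10, -10], [-10, -2, -10, 18]].
Applying the same elementary operations to the rows and columns of H produces a congruent diagonal matrix with entries 14, 104/7, 30/13, 8/3.
That gives 4 positive pivots.
H is positive definite, so the origin is a strict local minimum.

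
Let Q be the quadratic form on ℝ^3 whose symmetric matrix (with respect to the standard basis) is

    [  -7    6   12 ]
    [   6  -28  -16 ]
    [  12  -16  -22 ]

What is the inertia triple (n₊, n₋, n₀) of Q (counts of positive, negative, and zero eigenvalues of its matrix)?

Congruent diagonalization of A (simultaneous row and column reduction) yields pivots -7, -160/7, 0.
Counting signs: 2 negative, 1 zero.

(0, 2, 1)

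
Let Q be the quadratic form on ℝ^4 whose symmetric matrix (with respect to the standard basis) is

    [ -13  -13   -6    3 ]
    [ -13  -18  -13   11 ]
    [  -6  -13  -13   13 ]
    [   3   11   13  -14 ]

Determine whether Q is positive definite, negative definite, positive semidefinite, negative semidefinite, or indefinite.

Leading principal minors: Δ_1 = -13, Δ_2 = 65, Δ_3 = -28, Δ_4 = 3.
The signs alternate starting with Δ_1 < 0, so by Sylvester's criterion Q is negative definite.

negative definite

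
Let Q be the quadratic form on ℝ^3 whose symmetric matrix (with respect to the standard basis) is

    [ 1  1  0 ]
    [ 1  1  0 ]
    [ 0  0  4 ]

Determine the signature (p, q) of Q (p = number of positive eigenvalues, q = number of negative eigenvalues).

Congruent diagonalization of A (simultaneous row and column reduction) yields pivots 1, 0, 4.
Counting signs: 2 positive, 1 zero.

(2, 0)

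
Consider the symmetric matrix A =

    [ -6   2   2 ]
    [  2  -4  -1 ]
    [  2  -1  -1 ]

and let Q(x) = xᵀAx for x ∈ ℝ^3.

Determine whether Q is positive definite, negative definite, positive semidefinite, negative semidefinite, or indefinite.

negative definite

Leading principal minors: Δ_1 = -6, Δ_2 = 20, Δ_3 = -6.
The signs alternate starting with Δ_1 < 0, so by Sylvester's criterion Q is negative definite.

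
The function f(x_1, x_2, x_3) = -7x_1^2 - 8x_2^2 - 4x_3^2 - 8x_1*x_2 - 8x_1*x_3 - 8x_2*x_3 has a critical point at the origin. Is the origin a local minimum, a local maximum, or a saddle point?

The Hessian at the origin is H = [[-14, -8, -8], [-8, -16, -8], [-8, -8, -8]].
Applying the same elementary operations to the rows and columns of H produces a congruent diagonal matrix with entries -14, -80/7, -12/5.
So there are 3 negative pivots.
H is negative definite, so the origin is a strict local maximum.

local maximum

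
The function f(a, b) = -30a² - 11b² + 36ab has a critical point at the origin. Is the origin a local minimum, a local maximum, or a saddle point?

local maximum

The Hessian at the origin is H = [[-60, 36], [36, -22]].
det H = -60·-22 − (36)² = 24 > 0 and H[1,1] = -60 < 0, so H is negative definite.
Therefore the origin is a local maximum.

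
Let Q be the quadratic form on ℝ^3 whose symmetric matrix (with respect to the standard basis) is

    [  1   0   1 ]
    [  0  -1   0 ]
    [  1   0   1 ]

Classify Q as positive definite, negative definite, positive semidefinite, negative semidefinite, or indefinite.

indefinite

Congruent diagonalization of A (simultaneous row and column reduction) yields pivots 1, -1, 0.
That gives 1 positive, 1 negative, 1 zero pivots.
Hence Q is indefinite.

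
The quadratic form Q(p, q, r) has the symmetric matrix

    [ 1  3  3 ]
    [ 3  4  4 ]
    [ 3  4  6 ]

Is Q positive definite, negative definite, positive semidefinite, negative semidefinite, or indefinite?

Row-reducing A symmetrically gives the diagonal entries 1, -5, 2.
So there are 2 positive, 1 negative pivots.
Hence Q is indefinite.

indefinite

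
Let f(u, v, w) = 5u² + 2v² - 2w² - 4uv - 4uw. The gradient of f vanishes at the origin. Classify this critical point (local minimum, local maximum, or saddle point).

The Hessian at the origin is H = [[10, -4, -4], [-4, 4, 0], [-4, 0, -4]].
Applying the same elementary operations to the rows and columns of H produces a congruent diagonal matrix with entries 10, 12/5, -20/3.
Counting signs: 2 positive, 1 negative.
H is indefinite, so the origin is a saddle point.

saddle point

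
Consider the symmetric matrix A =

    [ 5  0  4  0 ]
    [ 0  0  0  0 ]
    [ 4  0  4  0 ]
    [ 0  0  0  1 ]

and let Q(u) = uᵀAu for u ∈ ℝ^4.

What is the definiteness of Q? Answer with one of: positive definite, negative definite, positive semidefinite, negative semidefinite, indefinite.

positive semidefinite

Row-reducing A symmetrically gives the diagonal entries 5, 0, 4/5, 1.
So there are 3 positive, 1 zero pivots.
Hence Q is positive semidefinite.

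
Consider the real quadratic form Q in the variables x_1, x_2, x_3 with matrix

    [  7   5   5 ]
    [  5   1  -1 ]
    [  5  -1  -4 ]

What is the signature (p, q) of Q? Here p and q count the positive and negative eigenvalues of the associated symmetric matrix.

An LDLᵀ factorisation of A has diagonal entries 7, -18/7, 5/9.
So there are 2 positive, 1 negative pivots.

(2, 1)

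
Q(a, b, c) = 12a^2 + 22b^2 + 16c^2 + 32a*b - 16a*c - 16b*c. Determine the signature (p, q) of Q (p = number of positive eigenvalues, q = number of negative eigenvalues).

Write A = [[12, 16, -8], [16, 22, -8], [-8, -8, 16]].
Applying the same elementary operations to the rows and columns of A produces a congruent diagonal matrix with entries 12, 2/3, 0.
That gives 2 positive, 1 zero pivots.

(2, 0)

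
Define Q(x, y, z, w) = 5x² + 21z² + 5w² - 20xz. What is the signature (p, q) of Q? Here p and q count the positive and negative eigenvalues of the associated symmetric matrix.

(3, 0)

The symmetric matrix is A = [[5, 0, -10, 0], [0, 0, 0, 0], [-10, 0, 21, 0], [0, 0, 0, 5]].
Row-reducing A symmetrically gives the diagonal entries 5, 0, 1, 5.
So there are 3 positive, 1 zero pivots.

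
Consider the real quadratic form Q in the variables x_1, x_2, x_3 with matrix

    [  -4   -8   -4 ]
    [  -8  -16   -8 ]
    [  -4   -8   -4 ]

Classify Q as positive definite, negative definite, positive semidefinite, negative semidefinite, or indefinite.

Applying the same elementary operations to the rows and columns of A produces a congruent diagonal matrix with entries -4, 0, 0.
Counting signs: 1 negative, 2 zero.
Hence Q is negative semidefinite.

negative semidefinite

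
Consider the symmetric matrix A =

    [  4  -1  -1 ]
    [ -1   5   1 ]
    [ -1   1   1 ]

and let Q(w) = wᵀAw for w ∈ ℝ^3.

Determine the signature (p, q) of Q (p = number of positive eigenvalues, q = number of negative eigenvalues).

(3, 0)

An LDLᵀ factorisation of A has diagonal entries 4, 19/4, 12/19.
That gives 3 positive pivots.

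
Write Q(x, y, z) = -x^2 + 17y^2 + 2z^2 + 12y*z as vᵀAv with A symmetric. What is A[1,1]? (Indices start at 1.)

-1

The coefficient of x^2 in Q is -1, and that is exactly A[1,1].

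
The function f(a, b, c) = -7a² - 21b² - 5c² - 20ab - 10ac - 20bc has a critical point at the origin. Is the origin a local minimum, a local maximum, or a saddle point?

The Hessian at the origin is H = [[-14, -20, -10], [-20, -42, -20], [-10, -20, -10]].
An LDLᵀ factorisation of H has diagonal entries -14, -94/7, -20/47.
That gives 3 negative pivots.
H is negative definite, so the origin is a strict local maximum.

local maximum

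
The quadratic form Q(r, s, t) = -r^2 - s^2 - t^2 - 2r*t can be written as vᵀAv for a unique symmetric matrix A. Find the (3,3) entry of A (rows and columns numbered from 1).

The coefficient of t^2 in Q is -1, and that is exactly A[3,3].

-1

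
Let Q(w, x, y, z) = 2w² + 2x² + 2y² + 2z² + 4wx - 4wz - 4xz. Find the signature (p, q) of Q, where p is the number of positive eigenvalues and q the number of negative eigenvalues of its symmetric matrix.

The symmetric matrix is A = [[2, 2, 0, -2], [2, 2, 0, -2], [0, 0, 2, 0], [-2, -2, 0, 2]].
Symmetric row and column elimination reduces A to a congruent diagonal form with pivots 2, 0, 2, 0.
Counting signs: 2 positive, 2 zero.

(2, 0)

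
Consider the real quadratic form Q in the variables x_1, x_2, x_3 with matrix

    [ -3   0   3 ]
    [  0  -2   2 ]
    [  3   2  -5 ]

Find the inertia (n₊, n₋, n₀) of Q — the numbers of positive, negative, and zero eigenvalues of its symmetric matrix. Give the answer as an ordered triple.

Symmetric row and column elimination reduces A to a congruent diagonal form with pivots -3, -2, 0.
That gives 2 negative, 1 zero pivots.

(0, 2, 1)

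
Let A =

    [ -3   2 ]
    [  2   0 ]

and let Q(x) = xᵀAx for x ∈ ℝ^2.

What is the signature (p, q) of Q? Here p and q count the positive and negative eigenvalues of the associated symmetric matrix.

Congruent diagonalization of A (simultaneous row and column reduction) yields pivots -3, 4/3.
So there are 1 positive, 1 negative pivots.

(1, 1)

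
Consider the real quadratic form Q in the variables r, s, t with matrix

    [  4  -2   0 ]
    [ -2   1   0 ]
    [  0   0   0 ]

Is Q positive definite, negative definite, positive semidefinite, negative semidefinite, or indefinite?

positive semidefinite

Row-reducing A symmetrically gives the diagonal entries 4, 0, 0.
Counting signs: 1 positive, 2 zero.
Hence Q is positive semidefinite.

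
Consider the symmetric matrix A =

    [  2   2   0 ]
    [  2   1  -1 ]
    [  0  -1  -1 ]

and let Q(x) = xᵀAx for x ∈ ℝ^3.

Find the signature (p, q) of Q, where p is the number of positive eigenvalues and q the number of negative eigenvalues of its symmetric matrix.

(1, 1)

Row-reducing A symmetrically gives the diagonal entries 2, -1, 0.
That gives 1 positive, 1 negative, 1 zero pivots.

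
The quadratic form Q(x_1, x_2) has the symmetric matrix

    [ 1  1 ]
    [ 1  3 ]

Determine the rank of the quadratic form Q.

2

Row-reducing A symmetrically gives the diagonal entries 1, 2.
Counting signs: 2 positive.
The rank is the number of nonzero pivots: 2.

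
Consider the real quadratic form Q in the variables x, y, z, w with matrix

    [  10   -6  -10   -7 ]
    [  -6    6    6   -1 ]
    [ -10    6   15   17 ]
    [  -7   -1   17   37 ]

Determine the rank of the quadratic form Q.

4

Congruent diagonalization of A (simultaneous row and column reduction) yields pivots 10, 12/5, 5, 5/6.
So there are 4 positive pivots.
The rank is the number of nonzero pivots: 4.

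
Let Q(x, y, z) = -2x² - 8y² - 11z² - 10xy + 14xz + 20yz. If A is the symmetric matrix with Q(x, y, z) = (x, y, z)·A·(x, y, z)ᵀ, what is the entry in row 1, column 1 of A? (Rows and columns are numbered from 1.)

-2

The coefficient of x² in Q is -2, and that is exactly A[1,1].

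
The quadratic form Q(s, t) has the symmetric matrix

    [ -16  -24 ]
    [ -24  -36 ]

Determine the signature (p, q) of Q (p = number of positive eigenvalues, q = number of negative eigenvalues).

Applying the same elementary operations to the rows and columns of A produces a congruent diagonal matrix with entries -16, 0.
Counting signs: 1 negative, 1 zero.

(0, 1)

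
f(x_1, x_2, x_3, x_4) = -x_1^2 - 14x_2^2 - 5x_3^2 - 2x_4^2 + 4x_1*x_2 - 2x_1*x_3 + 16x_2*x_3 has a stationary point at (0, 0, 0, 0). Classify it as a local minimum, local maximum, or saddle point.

local maximum

The Hessian at the origin is H = [[-2, 4, -2, 0], [4, -28, 16, 0], [-2, 16, -10, 0], [0, 0, 0, -4]].
Congruent diagonalization of H (simultaneous row and column reduction) yields pivots -2, -20, -4/5, -4.
So there are 4 negative pivots.
H is negative definite, so the origin is a strict local maximum.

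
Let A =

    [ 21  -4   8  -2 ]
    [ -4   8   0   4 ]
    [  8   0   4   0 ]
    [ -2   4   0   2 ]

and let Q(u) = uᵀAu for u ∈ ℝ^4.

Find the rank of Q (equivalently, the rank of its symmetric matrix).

3

Congruent diagonalization of A (simultaneous row and column reduction) yields pivots 21, 152/21, 12/19, 0.
Counting signs: 3 positive, 1 zero.
The rank is the number of nonzero pivots: 3.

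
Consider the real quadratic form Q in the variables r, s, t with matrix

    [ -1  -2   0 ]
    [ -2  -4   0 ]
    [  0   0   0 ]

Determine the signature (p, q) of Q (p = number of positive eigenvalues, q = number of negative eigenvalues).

(0, 1)

Congruent diagonalization of A (simultaneous row and column reduction) yields pivots -1, 0, 0.
Counting signs: 1 negative, 2 zero.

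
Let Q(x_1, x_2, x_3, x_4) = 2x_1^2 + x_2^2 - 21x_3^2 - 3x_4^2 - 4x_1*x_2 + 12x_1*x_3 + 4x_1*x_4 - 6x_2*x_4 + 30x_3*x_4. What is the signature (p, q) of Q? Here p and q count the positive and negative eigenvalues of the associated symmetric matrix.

(1, 3)

The symmetric matrix is A = [[2, -2, 6, 2], [-2, 1, 0, -3], [6, 0, -21, 15], [2, -3, 15, -3]].
Applying the same elementary operations to the rows and columns of A produces a congruent diagonal matrix with entries 2, -1, -3, -1.
Counting signs: 1 positive, 3 negative.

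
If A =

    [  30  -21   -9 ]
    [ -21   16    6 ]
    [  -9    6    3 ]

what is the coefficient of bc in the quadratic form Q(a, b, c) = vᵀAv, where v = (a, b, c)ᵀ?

The coefficient of bc is A[2,3] + A[3,2] = 2·6 = 12.

12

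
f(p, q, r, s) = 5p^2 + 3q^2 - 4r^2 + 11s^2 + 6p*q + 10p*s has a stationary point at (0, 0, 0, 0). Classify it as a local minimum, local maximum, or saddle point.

The Hessian at the origin is H = [[10, 6, 0, 10], [6, 6, 0, 0], [0, 0, -8, 0], [10, 0, 0, 22]].
Symmetric row and column elimination reduces H to a congruent diagonal form with pivots 10, 12/5, -8, -3.
That gives 2 positive, 2 negative pivots.
H is indefinite, so the origin is a saddle point.

saddle point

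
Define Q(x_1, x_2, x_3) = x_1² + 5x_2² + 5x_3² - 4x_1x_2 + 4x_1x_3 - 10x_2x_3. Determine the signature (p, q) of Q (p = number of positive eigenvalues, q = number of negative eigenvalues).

The associated matrix is A = [[1, -2, 2], [-2, 5, -5], [2, -5, 5]].
Congruent diagonalization of A (simultaneous row and column reduction) yields pivots 1, 1, 0.
That gives 2 positive, 1 zero pivots.

(2, 0)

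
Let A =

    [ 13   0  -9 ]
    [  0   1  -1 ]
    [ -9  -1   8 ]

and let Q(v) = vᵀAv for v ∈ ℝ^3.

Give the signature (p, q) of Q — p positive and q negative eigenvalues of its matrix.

Symmetric row and column elimination reduces A to a congruent diagonal form with pivots 13, 1, 10/13.
Counting signs: 3 positive.

(3, 0)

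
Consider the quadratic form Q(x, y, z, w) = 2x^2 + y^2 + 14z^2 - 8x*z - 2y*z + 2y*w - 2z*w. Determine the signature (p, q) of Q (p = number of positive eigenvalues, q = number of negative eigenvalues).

(3, 1)

The symmetric matrix is A = [[2, 0, -4, 0], [0, 1, -1, 1], [-4, -1, 14, -1], [0, 1, -1, 0]].
An LDLᵀ factorisation of A has diagonal entries 2, 1, 5, -1.
Counting signs: 3 positive, 1 negative.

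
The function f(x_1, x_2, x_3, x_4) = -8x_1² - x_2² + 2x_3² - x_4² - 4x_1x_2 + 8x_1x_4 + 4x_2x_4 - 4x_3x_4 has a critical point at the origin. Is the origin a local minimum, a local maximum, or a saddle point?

saddle point

The Hessian at the origin is H = [[-16, -4, 0, 8], [-4, -2, 0, 4], [0, 0, 4, -4], [8, 4, -4, -2]].
An LDLᵀ factorisation of H has diagonal entries -16, -1, 4, 2.
So there are 2 positive, 2 negative pivots.
H is indefinite, so the origin is a saddle point.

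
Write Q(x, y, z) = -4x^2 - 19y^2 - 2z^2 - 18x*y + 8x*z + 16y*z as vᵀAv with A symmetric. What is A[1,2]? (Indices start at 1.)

The coefficient of x·y in Q is -18. For a symmetric A this equals A[1,2] + A[2,1] = 2·A[1,2].
So A[1,2] = -18/2 = -9.

-9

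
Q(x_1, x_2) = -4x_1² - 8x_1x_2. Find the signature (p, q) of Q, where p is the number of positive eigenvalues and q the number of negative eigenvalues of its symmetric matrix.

(1, 1)

The symmetric matrix is A = [[-4, -4], [-4, 0]].
Congruent diagonalization of A (simultaneous row and column reduction) yields pivots -4, 4.
Counting signs: 1 positive, 1 negative.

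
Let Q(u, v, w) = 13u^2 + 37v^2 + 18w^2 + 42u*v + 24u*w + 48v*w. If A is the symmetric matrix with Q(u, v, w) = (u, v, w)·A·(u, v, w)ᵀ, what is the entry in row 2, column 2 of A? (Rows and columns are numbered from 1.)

37

The coefficient of v^2 in Q is 37, and that is exactly A[2,2].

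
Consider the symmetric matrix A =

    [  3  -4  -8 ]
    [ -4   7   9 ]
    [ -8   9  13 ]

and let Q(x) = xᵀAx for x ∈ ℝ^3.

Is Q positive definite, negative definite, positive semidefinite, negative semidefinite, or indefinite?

indefinite

Congruent diagonalization of A (simultaneous row and column reduction) yields pivots 3, 5/3, -10.
So there are 2 positive, 1 negative pivots.
Hence Q is indefinite.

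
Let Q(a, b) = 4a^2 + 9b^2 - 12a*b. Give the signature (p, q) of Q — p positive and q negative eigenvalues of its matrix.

(1, 0)

The associated matrix is A = [[4, -6], [-6, 9]].
Applying the same elementary operations to the rows and columns of A produces a congruent diagonal matrix with entries 4, 0.
That gives 1 positive, 1 zero pivots.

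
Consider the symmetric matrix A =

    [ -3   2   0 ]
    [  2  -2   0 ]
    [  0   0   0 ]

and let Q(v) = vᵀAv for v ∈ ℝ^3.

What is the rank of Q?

Congruent diagonalization of A (simultaneous row and column reduction) yields pivots -3, -2/3, 0.
Counting signs: 2 negative, 1 zero.
The rank is the number of nonzero pivots: 2.

2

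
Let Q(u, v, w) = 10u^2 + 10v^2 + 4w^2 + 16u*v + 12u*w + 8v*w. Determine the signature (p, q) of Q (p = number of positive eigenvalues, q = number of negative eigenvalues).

Write A = [[10, 8, 6], [8, 10, 4], [6, 4, 4]].
Symmetric row and column elimination reduces A to a congruent diagonal form with pivots 10, 18/5, 2/9.
So there are 3 positive pivots.

(3, 0)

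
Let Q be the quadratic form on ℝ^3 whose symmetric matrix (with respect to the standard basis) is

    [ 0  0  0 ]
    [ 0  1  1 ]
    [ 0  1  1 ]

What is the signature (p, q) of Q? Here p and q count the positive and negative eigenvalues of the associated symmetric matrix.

Row-reducing A symmetrically gives the diagonal entries 0, 1, 0.
So there are 1 positive, 2 zero pivots.

(1, 0)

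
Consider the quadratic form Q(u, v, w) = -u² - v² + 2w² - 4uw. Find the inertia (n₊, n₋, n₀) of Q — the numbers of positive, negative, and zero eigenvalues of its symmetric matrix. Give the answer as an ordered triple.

The symmetric matrix is A = [[-1, 0, -2], [0, -1, 0], [-2, 0, 2]].
Congruent diagonalization of A (simultaneous row and column reduction) yields pivots -1, -1, 6.
So there are 1 positive, 2 negative pivots.

(1, 2, 0)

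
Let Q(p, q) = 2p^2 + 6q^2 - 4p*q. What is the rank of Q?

The associated matrix is A = [[2, -2], [-2, 6]].
Applying the same elementary operations to the rows and columns of A produces a congruent diagonal matrix with entries 2, 4.
Counting signs: 2 positive.
The rank is the number of nonzero pivots: 2.

2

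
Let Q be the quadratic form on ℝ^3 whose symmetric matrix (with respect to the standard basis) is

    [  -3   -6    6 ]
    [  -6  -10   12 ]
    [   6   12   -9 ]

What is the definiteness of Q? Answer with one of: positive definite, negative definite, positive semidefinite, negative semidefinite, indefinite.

Congruent diagonalization of A (simultaneous row and column reduction) yields pivots -3, 2, 3.
Counting signs: 2 positive, 1 negative.
Hence Q is indefinite.

indefinite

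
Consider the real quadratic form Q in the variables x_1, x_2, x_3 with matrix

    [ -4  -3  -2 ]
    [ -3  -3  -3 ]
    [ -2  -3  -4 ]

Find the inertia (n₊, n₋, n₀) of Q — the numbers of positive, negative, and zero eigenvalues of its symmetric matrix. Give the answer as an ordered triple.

Congruent diagonalization of A (simultaneous row and column reduction) yields pivots -4, -3/4, 0.
That gives 2 negative, 1 zero pivots.

(0, 2, 1)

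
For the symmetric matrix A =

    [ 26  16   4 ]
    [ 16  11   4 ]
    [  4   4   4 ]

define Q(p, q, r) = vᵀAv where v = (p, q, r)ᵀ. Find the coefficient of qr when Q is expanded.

8

The coefficient of qr is A[2,3] + A[3,2] = 2·4 = 8.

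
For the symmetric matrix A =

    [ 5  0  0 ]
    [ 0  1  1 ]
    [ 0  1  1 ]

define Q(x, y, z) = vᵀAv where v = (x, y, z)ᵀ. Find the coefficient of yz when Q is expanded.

2

The coefficient of yz is A[2,3] + A[3,2] = 2·1 = 2.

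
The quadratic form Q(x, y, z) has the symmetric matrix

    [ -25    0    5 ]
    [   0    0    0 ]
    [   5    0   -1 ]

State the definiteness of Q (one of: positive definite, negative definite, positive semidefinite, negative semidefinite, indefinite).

Congruent diagonalization of A (simultaneous row and column reduction) yields pivots -25, 0, 0.
That gives 1 negative, 2 zero pivots.
Hence Q is negative semidefinite.

negative semidefinite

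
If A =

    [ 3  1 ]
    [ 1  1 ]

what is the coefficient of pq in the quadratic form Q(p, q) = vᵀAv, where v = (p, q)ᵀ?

The coefficient of pq is A[1,2] + A[2,1] = 2·1 = 2.

2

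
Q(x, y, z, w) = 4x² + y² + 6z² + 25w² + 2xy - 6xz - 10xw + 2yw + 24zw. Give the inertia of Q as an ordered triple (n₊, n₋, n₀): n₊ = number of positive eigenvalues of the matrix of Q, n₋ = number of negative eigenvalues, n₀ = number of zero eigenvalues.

(3, 0, 1)

Write A = [[4, 1, -3, -5], [1, 1, 0, 1], [-3, 0, 6, 12], [-5, 1, 12, 25]].
Congruent diagonalization of A (simultaneous row and column reduction) yields pivots 4, 3/4, 3, 0.
That gives 3 positive, 1 zero pivots.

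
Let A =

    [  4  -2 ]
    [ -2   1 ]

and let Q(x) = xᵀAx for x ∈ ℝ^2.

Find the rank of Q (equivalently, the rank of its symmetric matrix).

Symmetric row and column elimination reduces A to a congruent diagonal form with pivots 4, 0.
Counting signs: 1 positive, 1 zero.
The rank is the number of nonzero pivots: 1.

1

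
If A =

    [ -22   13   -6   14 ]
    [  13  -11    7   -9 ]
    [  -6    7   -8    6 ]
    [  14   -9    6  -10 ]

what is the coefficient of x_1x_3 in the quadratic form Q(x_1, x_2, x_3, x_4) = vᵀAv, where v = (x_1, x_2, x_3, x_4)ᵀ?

-12

The coefficient of x_1x_3 is A[1,3] + A[3,1] = 2·(-6) = -12.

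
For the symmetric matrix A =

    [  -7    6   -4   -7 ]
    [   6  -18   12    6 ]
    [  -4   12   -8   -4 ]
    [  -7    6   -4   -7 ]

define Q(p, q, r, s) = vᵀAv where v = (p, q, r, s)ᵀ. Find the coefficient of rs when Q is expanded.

The coefficient of rs is A[3,4] + A[4,3] = 2·(-4) = -8.

-8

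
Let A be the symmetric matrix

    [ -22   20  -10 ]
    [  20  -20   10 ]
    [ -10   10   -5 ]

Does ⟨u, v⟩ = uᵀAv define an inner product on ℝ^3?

Congruent diagonalization of A (simultaneous row and column reduction) yields pivots -22, -20/11, 0.
That gives 2 negative, 1 zero pivots.
Hence Q is negative semidefinite.
⟨·,·⟩ is an inner product exactly when A is positive definite.

no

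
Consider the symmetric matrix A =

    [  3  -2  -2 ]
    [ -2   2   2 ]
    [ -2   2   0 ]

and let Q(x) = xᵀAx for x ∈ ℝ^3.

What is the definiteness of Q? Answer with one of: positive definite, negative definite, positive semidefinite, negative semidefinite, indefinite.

Applying the same elementary operations to the rows and columns of A produces a congruent diagonal matrix with entries 3, 2/3, -2.
So there are 2 positive, 1 negative pivots.
Hence Q is indefinite.

indefinite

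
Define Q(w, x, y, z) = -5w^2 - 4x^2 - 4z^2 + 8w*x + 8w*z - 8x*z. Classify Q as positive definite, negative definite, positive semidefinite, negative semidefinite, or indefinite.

Write A = [[-5, 4, 0, 4], [4, -4, 0, -4], [0, 0, 0, 0], [4, -4, 0, -4]].
Symmetric row and column elimination reduces A to a congruent diagonal form with pivots -5, -4/5, 0, 0.
That gives 2 negative, 2 zero pivots.
Hence Q is negative semidefinite.

negative semidefinite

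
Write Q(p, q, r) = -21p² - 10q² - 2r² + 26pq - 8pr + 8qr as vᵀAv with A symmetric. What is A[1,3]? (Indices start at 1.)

-4

The coefficient of p·r in Q is -8. For a symmetric A this equals A[1,3] + A[3,1] = 2·A[1,3].
So A[1,3] = -8/2 = -4.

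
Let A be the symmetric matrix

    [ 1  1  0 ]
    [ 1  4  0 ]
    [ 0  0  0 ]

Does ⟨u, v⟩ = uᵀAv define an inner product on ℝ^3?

Applying the same elementary operations to the rows and columns of A produces a congruent diagonal matrix with entries 1, 3, 0.
So there are 2 positive, 1 zero pivots.
Hence Q is positive semidefinite.
⟨·,·⟩ is an inner product exactly when A is positive definite.

no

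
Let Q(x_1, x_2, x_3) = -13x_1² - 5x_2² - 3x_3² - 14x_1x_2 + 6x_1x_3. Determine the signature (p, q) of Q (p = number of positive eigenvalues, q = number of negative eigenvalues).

The associated matrix is A = [[-13, -7, 3], [-7, -5, 0], [3, 0, -3]].
Congruent diagonalization of A (simultaneous row and column reduction) yields pivots -13, -16/13, -3/16.
So there are 3 negative pivots.

(0, 3)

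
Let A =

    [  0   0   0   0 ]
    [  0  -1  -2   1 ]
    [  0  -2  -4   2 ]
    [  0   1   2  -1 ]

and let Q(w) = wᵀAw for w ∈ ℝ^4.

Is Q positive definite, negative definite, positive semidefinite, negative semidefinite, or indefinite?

Row-reducing A symmetrically gives the diagonal entries 0, -1, 0, 0.
Counting signs: 1 negative, 3 zero.
Hence Q is negative semidefinite.

negative semidefinite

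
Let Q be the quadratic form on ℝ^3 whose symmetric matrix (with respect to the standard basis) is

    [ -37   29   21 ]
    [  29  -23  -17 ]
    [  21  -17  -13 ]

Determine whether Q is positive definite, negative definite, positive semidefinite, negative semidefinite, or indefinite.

Congruent diagonalization of A (simultaneous row and column reduction) yields pivots -37, -10/37, 0.
Counting signs: 2 negative, 1 zero.
Hence Q is negative semidefinite.

negative semidefinite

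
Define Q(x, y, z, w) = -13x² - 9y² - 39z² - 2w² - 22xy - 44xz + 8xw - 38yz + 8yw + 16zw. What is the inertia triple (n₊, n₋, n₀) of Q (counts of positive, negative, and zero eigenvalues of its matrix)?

Write A = [[-13, -11, -22, 4], [-11, -9, -19, 4], [-22, -19, -39, 8], [4, 4, 8, -2]].
Row-reducing A symmetrically gives the diagonal entries -13, 4/13, -9/4, -2/9.
Counting signs: 1 positive, 3 negative.

(1, 3, 0)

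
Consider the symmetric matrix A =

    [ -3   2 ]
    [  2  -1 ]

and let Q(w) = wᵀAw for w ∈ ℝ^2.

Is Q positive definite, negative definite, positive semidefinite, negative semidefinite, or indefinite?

indefinite

For the 2×2 matrix [[-3, 2], [2, -1]]: det = -3·-1 − (2)² = -1, trace = -4.
det < 0 so the eigenvalues have opposite signs; the form is indefinite.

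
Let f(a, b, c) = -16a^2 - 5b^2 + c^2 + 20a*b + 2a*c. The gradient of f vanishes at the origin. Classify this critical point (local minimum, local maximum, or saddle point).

The Hessian at the origin is H = [[-32, 20, 2], [20, -10, 0], [2, 0, 2]].
Congruent diagonalization of H (simultaneous row and column reduction) yields pivots -32, 5/2, 3/2.
That gives 2 positive, 1 negative pivots.
H is indefinite, so the origin is a saddle point.

saddle point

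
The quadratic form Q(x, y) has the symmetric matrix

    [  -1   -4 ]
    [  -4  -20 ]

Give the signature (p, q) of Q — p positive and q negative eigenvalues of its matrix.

Congruent diagonalization of A (simultaneous row and column reduction) yields pivots -1, -4.
Counting signs: 2 negative.

(0, 2)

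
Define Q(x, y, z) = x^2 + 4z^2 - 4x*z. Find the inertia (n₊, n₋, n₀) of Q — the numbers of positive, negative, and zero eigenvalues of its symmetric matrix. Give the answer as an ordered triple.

The associated matrix is A = [[1, 0, -2], [0, 0, 0], [-2, 0, 4]].
Row-reducing A symmetrically gives the diagonal entries 1, 0, 0.
That gives 1 positive, 2 zero pivots.

(1, 0, 2)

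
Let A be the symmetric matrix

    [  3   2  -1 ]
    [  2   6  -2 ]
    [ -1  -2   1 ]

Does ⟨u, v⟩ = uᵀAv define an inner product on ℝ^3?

Leading principal minors: Δ_1 = 3, Δ_2 = 14, Δ_3 = 4.
All leading principal minors are positive, so by Sylvester's criterion Q is positive definite.
⟨·,·⟩ is an inner product exactly when A is positive definite.

yes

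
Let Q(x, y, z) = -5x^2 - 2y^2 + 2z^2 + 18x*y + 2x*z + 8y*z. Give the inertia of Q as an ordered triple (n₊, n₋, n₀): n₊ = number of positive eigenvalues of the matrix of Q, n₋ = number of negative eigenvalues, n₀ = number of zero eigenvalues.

(1, 2, 0)

Write A = [[-5, 9, 1], [9, -2, 4], [1, 4, 2]].
Applying the same elementary operations to the rows and columns of A produces a congruent diagonal matrix with entries -5, 71/5, -12/71.
Counting signs: 1 positive, 2 negative.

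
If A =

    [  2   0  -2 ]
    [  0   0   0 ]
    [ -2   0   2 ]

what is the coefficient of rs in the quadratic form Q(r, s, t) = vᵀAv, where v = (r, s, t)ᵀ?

0

The coefficient of rs is A[1,2] + A[2,1] = 2·0 = 0.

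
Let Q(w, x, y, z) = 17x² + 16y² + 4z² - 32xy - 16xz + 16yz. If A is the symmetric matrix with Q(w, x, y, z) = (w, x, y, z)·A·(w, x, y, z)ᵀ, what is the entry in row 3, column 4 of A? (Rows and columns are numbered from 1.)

8

The coefficient of y·z in Q is 16. For a symmetric A this equals A[3,4] + A[4,3] = 2·A[3,4].
So A[3,4] = 16/2 = 8.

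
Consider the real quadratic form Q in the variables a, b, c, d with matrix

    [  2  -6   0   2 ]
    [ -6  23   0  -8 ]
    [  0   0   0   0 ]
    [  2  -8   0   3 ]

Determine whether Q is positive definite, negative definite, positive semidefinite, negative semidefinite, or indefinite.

positive semidefinite

Congruent diagonalization of A (simultaneous row and column reduction) yields pivots 2, 5, 0, 1/5.
That gives 3 positive, 1 zero pivots.
Hence Q is positive semidefinite.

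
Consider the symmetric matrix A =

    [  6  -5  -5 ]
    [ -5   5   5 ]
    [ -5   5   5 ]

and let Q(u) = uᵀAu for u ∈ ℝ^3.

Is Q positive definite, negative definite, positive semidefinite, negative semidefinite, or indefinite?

positive semidefinite

Symmetric row and column elimination reduces A to a congruent diagonal form with pivots 6, 5/6, 0.
Counting signs: 2 positive, 1 zero.
Hence Q is positive semidefinite.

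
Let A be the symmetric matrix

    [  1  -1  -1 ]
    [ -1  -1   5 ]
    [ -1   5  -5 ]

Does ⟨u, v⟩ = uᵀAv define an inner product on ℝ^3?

no

Congruent diagonalization of A (simultaneous row and column reduction) yields pivots 1, -2, 2.
That gives 2 positive, 1 negative pivots.
Hence Q is indefinite.
⟨·,·⟩ is an inner product exactly when A is positive definite.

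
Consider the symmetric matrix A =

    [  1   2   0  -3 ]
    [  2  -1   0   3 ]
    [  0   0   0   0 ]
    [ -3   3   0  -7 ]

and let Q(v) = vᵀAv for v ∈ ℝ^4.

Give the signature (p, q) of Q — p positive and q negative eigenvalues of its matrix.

(2, 1)

Applying the same elementary operations to the rows and columns of A produces a congruent diagonal matrix with entries 1, -5, 0, 1/5.
That gives 2 positive, 1 negative, 1 zero pivots.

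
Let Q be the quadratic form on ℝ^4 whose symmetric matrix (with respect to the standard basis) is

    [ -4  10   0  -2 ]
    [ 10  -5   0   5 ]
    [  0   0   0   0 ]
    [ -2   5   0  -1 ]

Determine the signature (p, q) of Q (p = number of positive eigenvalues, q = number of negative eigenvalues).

Congruent diagonalization of A (simultaneous row and column reduction) yields pivots -4, 20, 0, 0.
That gives 1 positive, 1 negative, 2 zero pivots.

(1, 1)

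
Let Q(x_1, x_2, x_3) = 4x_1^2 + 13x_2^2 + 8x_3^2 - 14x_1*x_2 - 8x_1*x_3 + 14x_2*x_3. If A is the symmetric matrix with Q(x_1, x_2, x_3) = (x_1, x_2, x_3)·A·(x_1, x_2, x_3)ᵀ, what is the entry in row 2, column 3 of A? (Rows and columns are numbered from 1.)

The coefficient of x_2·x_3 in Q is 14. For a symmetric A this equals A[2,3] + A[3,2] = 2·A[2,3].
So A[2,3] = 14/2 = 7.

7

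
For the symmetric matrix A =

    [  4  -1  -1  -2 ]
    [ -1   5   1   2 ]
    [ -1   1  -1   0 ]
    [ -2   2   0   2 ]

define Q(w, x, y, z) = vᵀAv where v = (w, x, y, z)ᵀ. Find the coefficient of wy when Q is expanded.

-2

The coefficient of wy is A[1,3] + A[3,1] = 2·(-1) = -2.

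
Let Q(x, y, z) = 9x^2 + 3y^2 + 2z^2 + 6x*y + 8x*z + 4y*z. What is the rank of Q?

The symmetric matrix is A = [[9, 3, 4], [3, 3, 2], [4, 2, 2]].
Congruent diagonalization of A (simultaneous row and column reduction) yields pivots 9, 2, 0.
So there are 2 positive, 1 zero pivots.
The rank is the number of nonzero pivots: 2.

2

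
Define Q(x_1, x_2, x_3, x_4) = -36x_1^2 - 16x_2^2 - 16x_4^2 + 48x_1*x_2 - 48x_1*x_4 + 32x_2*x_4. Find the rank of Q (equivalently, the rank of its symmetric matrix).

1

The symmetric matrix is A = [[-36, 24, 0, -24], [24, -16, 0, 16], [0, 0, 0, 0], [-24, 16, 0, -16]].
Symmetric row and column elimination reduces A to a congruent diagonal form with pivots -36, 0, 0, 0.
So there are 1 negative, 3 zero pivots.
The rank is the number of nonzero pivots: 1.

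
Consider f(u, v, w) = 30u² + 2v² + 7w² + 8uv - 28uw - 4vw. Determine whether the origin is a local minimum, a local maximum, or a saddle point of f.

The Hessian at the origin is H = [[60, 8, -28], [8, 4, -4], [-28, -4, 14]].
Symmetric row and column elimination reduces H to a congruent diagonal form with pivots 60, 44/15, 10/11.
So there are 3 positive pivots.
H is positive definite, so the origin is a strict local minimum.

local minimum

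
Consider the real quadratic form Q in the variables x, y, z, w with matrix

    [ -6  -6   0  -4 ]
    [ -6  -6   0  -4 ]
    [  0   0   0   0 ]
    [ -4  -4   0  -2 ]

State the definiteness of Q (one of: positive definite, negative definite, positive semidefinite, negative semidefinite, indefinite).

indefinite

Applying the same elementary operations to the rows and columns of A produces a congruent diagonal matrix with entries -6, 0, 0, 2/3.
Counting signs: 1 positive, 1 negative, 2 zero.
Hence Q is indefinite.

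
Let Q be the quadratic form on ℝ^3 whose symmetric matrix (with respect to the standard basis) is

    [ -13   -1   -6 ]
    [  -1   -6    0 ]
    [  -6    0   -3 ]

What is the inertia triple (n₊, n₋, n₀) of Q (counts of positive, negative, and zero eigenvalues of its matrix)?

Row-reducing A symmetrically gives the diagonal entries -13, -77/13, -15/77.
That gives 3 negative pivots.

(0, 3, 0)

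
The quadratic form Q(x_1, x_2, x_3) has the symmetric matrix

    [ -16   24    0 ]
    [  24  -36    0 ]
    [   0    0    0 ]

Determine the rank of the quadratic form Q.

1

Symmetric row and column elimination reduces A to a congruent diagonal form with pivots -16, 0, 0.
That gives 1 negative, 2 zero pivots.
The rank is the number of nonzero pivots: 1.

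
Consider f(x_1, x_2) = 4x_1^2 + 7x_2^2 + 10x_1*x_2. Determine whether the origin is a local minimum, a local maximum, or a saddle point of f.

The Hessian at the origin is H = [[8, 10], [10, 14]].
det H = 8·14 − (10)² = 12 > 0 and H[1,1] = 8 > 0, so H is positive definite.
Therefore the origin is a local minimum.

local minimum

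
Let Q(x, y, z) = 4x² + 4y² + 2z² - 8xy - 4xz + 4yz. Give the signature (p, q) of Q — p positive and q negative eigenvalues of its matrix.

(2, 0)

Write A = [[4, -4, -2], [-4, 4, 2], [-2, 2, 2]].
Applying the same elementary operations to the rows and columns of A produces a congruent diagonal matrix with entries 4, 0, 1.
That gives 2 positive, 1 zero pivots.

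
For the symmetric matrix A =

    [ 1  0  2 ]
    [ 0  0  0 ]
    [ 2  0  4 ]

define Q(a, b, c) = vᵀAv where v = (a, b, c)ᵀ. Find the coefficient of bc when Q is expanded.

The coefficient of bc is A[2,3] + A[3,2] = 2·0 = 0.

0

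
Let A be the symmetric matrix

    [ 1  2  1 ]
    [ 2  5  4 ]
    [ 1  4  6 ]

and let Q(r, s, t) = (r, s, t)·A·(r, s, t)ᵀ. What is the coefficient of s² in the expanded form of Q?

The coefficient of s² is the diagonal entry A[2,2] = 5.

5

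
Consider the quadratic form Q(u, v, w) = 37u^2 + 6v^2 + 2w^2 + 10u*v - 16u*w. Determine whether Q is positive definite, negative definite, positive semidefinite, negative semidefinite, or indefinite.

positive definite

Write A = [[37, 5, -8], [5, 6, 0], [-8, 0, 2]].
Congruent diagonalization of A (simultaneous row and column reduction) yields pivots 37, 197/37, 10/197.
So there are 3 positive pivots.
Hence Q is positive definite.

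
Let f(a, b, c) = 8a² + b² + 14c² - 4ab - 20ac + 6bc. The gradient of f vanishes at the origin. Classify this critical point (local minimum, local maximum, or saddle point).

The Hessian at the origin is H = [[16, -4, -20], [-4, 2, 6], [-20, 6, 28]].
Row-reducing H symmetrically gives the diagonal entries 16, 1, 2.
That gives 3 positive pivots.
H is positive definite, so the origin is a strict local minimum.

local minimum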